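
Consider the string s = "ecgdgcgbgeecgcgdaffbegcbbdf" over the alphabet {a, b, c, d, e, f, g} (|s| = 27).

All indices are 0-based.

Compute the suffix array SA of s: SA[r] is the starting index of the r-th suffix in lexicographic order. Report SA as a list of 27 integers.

[16, 23, 24, 19, 7, 22, 5, 11, 13, 1, 15, 25, 3, 10, 0, 9, 20, 26, 18, 17, 6, 21, 4, 12, 14, 2, 8]

rank→(start, suffix):
  0 → (16, 'affbegcbbdf')
  1 → (23, 'bbdf')
  2 → (24, 'bdf')
  3 → (19, 'begcbbdf')
  4 → (7, 'bgeecgcgdaffbegcbbdf')
  5 → (22, 'cbbdf')
  6 → (5, 'cgbgeecgcgdaffbegcbbdf')
  7 → (11, 'cgcgdaffbegcbbdf')
  8 → (13, 'cgdaffbegcbbdf')
  9 → (1, 'cgdgcgbgeecgcgdaffbegcbbdf')
  10 → (15, 'daffbegcbbdf')
  11 → (25, 'df')
  12 → (3, 'dgcgbgeecgcgdaffbegcbbdf')
  13 → (10, 'ecgcgdaffbegcbbdf')
  14 → (0, 'ecgdgcgbgeecgcgdaffbegcbbdf')
  15 → (9, 'eecgcgdaffbegcbbdf')
  16 → (20, 'egcbbdf')
  17 → (26, 'f')
  18 → (18, 'fbegcbbdf')
  19 → (17, 'ffbegcbbdf')
  20 → (6, 'gbgeecgcgdaffbegcbbdf')
  21 → (21, 'gcbbdf')
  22 → (4, 'gcgbgeecgcgdaffbegcbbdf')
  23 → (12, 'gcgdaffbegcbbdf')
  24 → (14, 'gdaffbegcbbdf')
  25 → (2, 'gdgcgbgeecgcgdaffbegcbbdf')
  26 → (8, 'geecgcgdaffbegcbbdf')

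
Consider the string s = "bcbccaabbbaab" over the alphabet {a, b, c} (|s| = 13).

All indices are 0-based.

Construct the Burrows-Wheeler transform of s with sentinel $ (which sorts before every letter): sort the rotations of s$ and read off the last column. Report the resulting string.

rank  rotation        last
    0  $bcbccaabbbaab  b
    1  aab$bcbccaabbb  b
    2  aabbbaab$bcbcc  c
    3  ab$bcbccaabbba  a
    4  abbbaab$bcbcca  a
    5  b$bcbccaabbbaa  a
    6  baab$bcbccaabb  b
    7  bbaab$bcbccaab  b
    8  bbbaab$bcbccaa  a
    9  bcbccaabbbaab$  $
   10  bccaabbbaab$bc  c
   11  caabbbaab$bcbc  c
   12  cbccaabbbaab$b  b
   13  ccaabbbaab$bcb  b

bbcaaabba$ccbb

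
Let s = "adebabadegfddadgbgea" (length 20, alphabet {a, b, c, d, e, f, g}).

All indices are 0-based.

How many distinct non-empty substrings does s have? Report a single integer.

191

sorted suffixes:
  #0 SA[0]=19  'a'
  #1 SA[1]=4  'abadegfddadgbgea'
  #2 SA[2]=0  'adebabadegfddadgbgea'
  #3 SA[3]=6  'adegfddadgbgea'
  #4 SA[4]=13  'adgbgea'
  #5 SA[5]=3  'babadegfddadgbgea'
  #6 SA[6]=5  'badegfddadgbgea'
  #7 SA[7]=16  'bgea'
  #8 SA[8]=12  'dadgbgea'
  #9 SA[9]=11  'ddadgbgea'
  #10 SA[10]=1  'debabadegfddadgbgea'
  #11 SA[11]=7  'degfddadgbgea'
  #12 SA[12]=14  'dgbgea'
  #13 SA[13]=18  'ea'
  #14 SA[14]=2  'ebabadegfddadgbgea'
  #15 SA[15]=8  'egfddadgbgea'
  #16 SA[16]=10  'fddadgbgea'
  #17 SA[17]=15  'gbgea'
  #18 SA[18]=17  'gea'
  #19 SA[19]=9  'gfddadgbgea'

SA = [19, 4, 0, 6, 13, 3, 5, 16, 12, 11, 1, 7, 14, 18, 2, 8, 10, 15, 17, 9]
[i] adj suffixes → lcp
  [1] 19/4 → 1 ('a')
  [2] 4/0 → 1 ('a')
  [3] 0/6 → 3 ('ade')
  [4] 6/13 → 2 ('ad')
  [5] 13/3 → 0 ('')
  [6] 3/5 → 2 ('ba')
  [7] 5/16 → 1 ('b')
  [8] 16/12 → 0 ('')
  [9] 12/11 → 1 ('d')
  [10] 11/1 → 1 ('d')
  [11] 1/7 → 2 ('de')
  [12] 7/14 → 1 ('d')
  [13] 14/18 → 0 ('')
  [14] 18/2 → 1 ('e')
  [15] 2/8 → 1 ('e')
  [16] 8/10 → 0 ('')
  [17] 10/15 → 0 ('')
  [18] 15/17 → 1 ('g')
  [19] 17/9 → 1 ('g')

n(n+1)/2 = 20·21/2 = 210
Σ LCP = 0 + 1 + 1 + 3 + 2 + 0 + 2 + 1 + 0 + 1 + 1 + 2 + 1 + 0 + 1 + 1 + 0 + 0 + 1 + 1 = 19
distinct = 210 − 19 = 191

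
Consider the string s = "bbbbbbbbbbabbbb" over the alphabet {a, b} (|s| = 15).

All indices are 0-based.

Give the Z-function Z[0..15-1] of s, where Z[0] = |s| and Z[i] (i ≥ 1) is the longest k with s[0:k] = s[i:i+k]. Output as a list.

Z[0]=15
i=1: i≥r, start 0; Z[1]=9 scan→box=[1,10)
i=2: min(r-i=8, Z[1]=9)=8; Z[2]=8
i=3: min(r-i=7, Z[2]=8)=7; Z[3]=7
i=4: min(r-i=6, Z[3]=7)=6; Z[4]=6
i=5: min(r-i=5, Z[4]=6)=5; Z[5]=5
i=6: min(r-i=4, Z[5]=5)=4; Z[6]=4
i=7: min(r-i=3, Z[6]=4)=3; Z[7]=3
i=8: min(r-i=2, Z[7]=3)=2; Z[8]=2
i=9: min(r-i=1, Z[8]=2)=1; Z[9]=1
i=10: i≥r, start 0; Z[10]=0
i=11: i≥r, start 0; Z[11]=4 scan→box=[11,15)
i=12: min(r-i=3, Z[1]=9)=3; Z[12]=3
i=13: min(r-i=2, Z[2]=8)=2; Z[13]=2
i=14: min(r-i=1, Z[3]=7)=1; Z[14]=1

[15, 9, 8, 7, 6, 5, 4, 3, 2, 1, 0, 4, 3, 2, 1]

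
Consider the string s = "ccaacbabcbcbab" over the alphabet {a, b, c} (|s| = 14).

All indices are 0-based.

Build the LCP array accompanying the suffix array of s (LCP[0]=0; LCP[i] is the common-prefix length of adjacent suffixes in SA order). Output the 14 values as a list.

[0, 1, 2, 1, 0, 1, 3, 1, 3, 0, 1, 4, 2, 1]

sorted suffixes:
  #0 SA[0]=2  'aacbabcbcbab'
  #1 SA[1]=12  'ab'
  #2 SA[2]=6  'abcbcbab'
  #3 SA[3]=3  'acbabcbcbab'
  #4 SA[4]=13  'b'
  #5 SA[5]=11  'bab'
  #6 SA[6]=5  'babcbcbab'
  #7 SA[7]=9  'bcbab'
  #8 SA[8]=7  'bcbcbab'
  #9 SA[9]=1  'caacbabcbcbab'
  #10 SA[10]=10  'cbab'
  #11 SA[11]=4  'cbabcbcbab'
  #12 SA[12]=8  'cbcbab'
  #13 SA[13]=0  'ccaacbabcbcbab'

SA = [2, 12, 6, 3, 13, 11, 5, 9, 7, 1, 10, 4, 8, 0]
i: (SA[i-1],SA[i]) lcp shared
  1: (2,12) 1 'a'
  2: (12,6) 2 'ab'
  3: (6,3) 1 'a'
  4: (3,13) 0 ''
  5: (13,11) 1 'b'
  6: (11,5) 3 'bab'
  7: (5,9) 1 'b'
  8: (9,7) 3 'bcb'
  9: (7,1) 0 ''
  10: (1,10) 1 'c'
  11: (10,4) 4 'cbab'
  12: (4,8) 2 'cb'
  13: (8,0) 1 'c'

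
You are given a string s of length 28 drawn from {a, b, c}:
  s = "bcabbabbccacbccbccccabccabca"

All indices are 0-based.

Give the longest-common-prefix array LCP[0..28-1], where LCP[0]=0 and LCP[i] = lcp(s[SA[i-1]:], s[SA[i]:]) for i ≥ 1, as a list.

[0, 1, 3, 2, 3, 1, 0, 1, 2, 1, 3, 2, 4, 3, 3, 0, 2, 3, 4, 2, 1, 4, 1, 5, 3, 2, 2, 3]

rank | idx | suffix
   0 |  27 | a
   1 |   2 | abbabbccacbccbccccabccabca
   2 |   5 | abbccacbccbccccabccabca
   3 |  24 | abca
   4 |  20 | abccabca
   5 |  10 | acbccbccccabccabca
   6 |   4 | babbccacbccbccccabccabca
   7 |   3 | bbabbccacbccbccccabccabca
   8 |   6 | bbccacbccbccccabccabca
   9 |  25 | bca
  10 |   0 | bcabbabbccacbccbccccabccabca
  11 |  21 | bccabca
  12 |   7 | bccacbccbccccabccabca
  13 |  12 | bccbccccabccabca
  14 |  15 | bccccabccabca
  15 |  26 | ca
  16 |   1 | cabbabbccacbccbccccabccabca
  17 |  23 | cabca
  18 |  19 | cabccabca
  19 |   9 | cacbccbccccabccabca
  20 |  11 | cbccbccccabccabca
  21 |  14 | cbccccabccabca
  22 |  22 | ccabca
  23 |  18 | ccabccabca
  24 |   8 | ccacbccbccccabccabca
  25 |  13 | ccbccccabccabca
  26 |  17 | cccabccabca
  27 |  16 | ccccabccabca

SA = [27, 2, 5, 24, 20, 10, 4, 3, 6, 25, 0, 21, 7, 12, 15, 26, 1, 23, 19, 9, 11, 14, 22, 18, 8, 13, 17, 16]
[i] adj suffixes → lcp
  [1] 27/2 → 1 ('a')
  [2] 2/5 → 3 ('abb')
  [3] 5/24 → 2 ('ab')
  [4] 24/20 → 3 ('abc')
  [5] 20/10 → 1 ('a')
  [6] 10/4 → 0 ('')
  [7] 4/3 → 1 ('b')
  [8] 3/6 → 2 ('bb')
  [9] 6/25 → 1 ('b')
  [10] 25/0 → 3 ('bca')
  [11] 0/21 → 2 ('bc')
  [12] 21/7 → 4 ('bcca')
  [13] 7/12 → 3 ('bcc')
  [14] 12/15 → 3 ('bcc')
  [15] 15/26 → 0 ('')
  [16] 26/1 → 2 ('ca')
  [17] 1/23 → 3 ('cab')
  [18] 23/19 → 4 ('cabc')
  [19] 19/9 → 2 ('ca')
  [20] 9/11 → 1 ('c')
  [21] 11/14 → 4 ('cbcc')
  [22] 14/22 → 1 ('c')
  [23] 22/18 → 5 ('ccabc')
  [24] 18/8 → 3 ('cca')
  [25] 8/13 → 2 ('cc')
  [26] 13/17 → 2 ('cc')
  [27] 17/16 → 3 ('ccc')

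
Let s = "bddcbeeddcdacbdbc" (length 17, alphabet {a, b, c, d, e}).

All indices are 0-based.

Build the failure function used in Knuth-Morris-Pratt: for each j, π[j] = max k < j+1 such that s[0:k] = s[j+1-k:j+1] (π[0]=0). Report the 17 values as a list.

π[0] = 0
j=1 s[j]='d': π[1]=0 (border '')
j=2 s[j]='d': π[2]=0 (border '')
j=3 s[j]='c': π[3]=0 (border '')
j=4 s[j]='b': π[4]=1 (border 'b')
j=5 s[j]='e': k: 1→0; π[5]=0 (border '')
j=6 s[j]='e': π[6]=0 (border '')
j=7 s[j]='d': π[7]=0 (border '')
j=8 s[j]='d': π[8]=0 (border '')
j=9 s[j]='c': π[9]=0 (border '')
j=10 s[j]='d': π[10]=0 (border '')
j=11 s[j]='a': π[11]=0 (border '')
j=12 s[j]='c': π[12]=0 (border '')
j=13 s[j]='b': π[13]=1 (border 'b')
j=14 s[j]='d': π[14]=2 (border 'bd')
j=15 s[j]='b': k: 2→0; π[15]=1 (border 'b')
j=16 s[j]='c': k: 1→0; π[16]=0 (border '')

[0, 0, 0, 0, 1, 0, 0, 0, 0, 0, 0, 0, 0, 1, 2, 1, 0]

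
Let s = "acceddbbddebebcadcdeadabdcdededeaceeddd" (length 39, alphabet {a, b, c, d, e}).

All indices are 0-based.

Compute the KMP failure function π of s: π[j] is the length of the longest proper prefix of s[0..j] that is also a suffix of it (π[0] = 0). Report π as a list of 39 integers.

[0, 0, 0, 0, 0, 0, 0, 0, 0, 0, 0, 0, 0, 0, 0, 1, 0, 0, 0, 0, 1, 0, 1, 0, 0, 0, 0, 0, 0, 0, 0, 0, 1, 2, 0, 0, 0, 0, 0]

π[0] = 0
j=1 s[j]='c': π[1]=0 (border '')
j=2 s[j]='c': π[2]=0 (border '')
j=3 s[j]='e': π[3]=0 (border '')
j=4 s[j]='d': π[4]=0 (border '')
j=5 s[j]='d': π[5]=0 (border '')
j=6 s[j]='b': π[6]=0 (border '')
j=7 s[j]='b': π[7]=0 (border '')
j=8 s[j]='d': π[8]=0 (border '')
j=9 s[j]='d': π[9]=0 (border '')
j=10 s[j]='e': π[10]=0 (border '')
j=11 s[j]='b': π[11]=0 (border '')
j=12 s[j]='e': π[12]=0 (border '')
j=13 s[j]='b': π[13]=0 (border '')
j=14 s[j]='c': π[14]=0 (border '')
j=15 s[j]='a': π[15]=1 (border 'a')
j=16 s[j]='d': k: 1→0; π[16]=0 (border '')
j=17 s[j]='c': π[17]=0 (border '')
j=18 s[j]='d': π[18]=0 (border '')
j=19 s[j]='e': π[19]=0 (border '')
j=20 s[j]='a': π[20]=1 (border 'a')
j=21 s[j]='d': k: 1→0; π[21]=0 (border '')
j=22 s[j]='a': π[22]=1 (border 'a')
j=23 s[j]='b': k: 1→0; π[23]=0 (border '')
j=24 s[j]='d': π[24]=0 (border '')
j=25 s[j]='c': π[25]=0 (border '')
j=26 s[j]='d': π[26]=0 (border '')
j=27 s[j]='e': π[27]=0 (border '')
j=28 s[j]='d': π[28]=0 (border '')
j=29 s[j]='e': π[29]=0 (border '')
j=30 s[j]='d': π[30]=0 (border '')
j=31 s[j]='e': π[31]=0 (border '')
j=32 s[j]='a': π[32]=1 (border 'a')
j=33 s[j]='c': π[33]=2 (border 'ac')
j=34 s[j]='e': k: 2→0; π[34]=0 (border '')
j=35 s[j]='e': π[35]=0 (border '')
j=36 s[j]='d': π[36]=0 (border '')
j=37 s[j]='d': π[37]=0 (border '')
j=38 s[j]='d': π[38]=0 (border '')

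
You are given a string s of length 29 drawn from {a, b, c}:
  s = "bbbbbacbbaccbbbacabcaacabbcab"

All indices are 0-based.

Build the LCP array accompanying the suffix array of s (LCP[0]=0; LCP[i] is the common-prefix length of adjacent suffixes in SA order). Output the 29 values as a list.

[0, 1, 2, 2, 1, 4, 2, 2, 0, 1, 3, 3, 1, 4, 4, 2, 5, 3, 4, 2, 1, 3, 0, 2, 3, 3, 1, 3, 1]

rank→(start, suffix):
  0 → (20, 'aacabbcab')
  1 → (27, 'ab')
  2 → (23, 'abbcab')
  3 → (17, 'abcaacabbcab')
  4 → (21, 'acabbcab')
  5 → (15, 'acabcaacabbcab')
  6 → (5, 'acbbaccbbbacabcaacabbcab')
  7 → (9, 'accbbbacabcaacabbcab')
  8 → (28, 'b')
  9 → (14, 'bacabcaacabbcab')
  10 → (4, 'bacbbaccbbbacabcaacabbcab')
  11 → (8, 'baccbbbacabcaacabbcab')
  12 → (13, 'bbacabcaacabbcab')
  13 → (3, 'bbacbbaccbbbacabcaacabbcab')
  14 → (7, 'bbaccbbbacabcaacabbcab')
  15 → (12, 'bbbacabcaacabbcab')
  16 → (2, 'bbbacbbaccbbbacabcaacabbcab')
  17 → (1, 'bbbbacbbaccbbbacabcaacabbcab')
  18 → (0, 'bbbbbacbbaccbbbacabcaacabbcab')
  19 → (24, 'bbcab')
  20 → (18, 'bcaacabbcab')
  21 → (25, 'bcab')
  22 → (19, 'caacabbcab')
  23 → (26, 'cab')
  24 → (22, 'cabbcab')
  25 → (16, 'cabcaacabbcab')
  26 → (6, 'cbbaccbbbacabcaacabbcab')
  27 → (11, 'cbbbacabcaacabbcab')
  28 → (10, 'ccbbbacabcaacabbcab')

SA = [20, 27, 23, 17, 21, 15, 5, 9, 28, 14, 4, 8, 13, 3, 7, 12, 2, 1, 0, 24, 18, 25, 19, 26, 22, 16, 6, 11, 10]
[i] adj suffixes → lcp
  [1] 20/27 → 1 ('a')
  [2] 27/23 → 2 ('ab')
  [3] 23/17 → 2 ('ab')
  [4] 17/21 → 1 ('a')
  [5] 21/15 → 4 ('acab')
  [6] 15/5 → 2 ('ac')
  [7] 5/9 → 2 ('ac')
  [8] 9/28 → 0 ('')
  [9] 28/14 → 1 ('b')
  [10] 14/4 → 3 ('bac')
  [11] 4/8 → 3 ('bac')
  [12] 8/13 → 1 ('b')
  [13] 13/3 → 4 ('bbac')
  [14] 3/7 → 4 ('bbac')
  [15] 7/12 → 2 ('bb')
  [16] 12/2 → 5 ('bbbac')
  [17] 2/1 → 3 ('bbb')
  [18] 1/0 → 4 ('bbbb')
  [19] 0/24 → 2 ('bb')
  [20] 24/18 → 1 ('b')
  [21] 18/25 → 3 ('bca')
  [22] 25/19 → 0 ('')
  [23] 19/26 → 2 ('ca')
  [24] 26/22 → 3 ('cab')
  [25] 22/16 → 3 ('cab')
  [26] 16/6 → 1 ('c')
  [27] 6/11 → 3 ('cbb')
  [28] 11/10 → 1 ('c')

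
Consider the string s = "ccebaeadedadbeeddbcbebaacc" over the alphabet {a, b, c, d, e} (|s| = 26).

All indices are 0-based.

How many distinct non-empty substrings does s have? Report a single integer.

rank→(start, suffix):
  0 → (22, 'aacc')
  1 → (23, 'acc')
  2 → (10, 'adbeeddbcbebaacc')
  3 → (6, 'adedadbeeddbcbebaacc')
  4 → (4, 'aeadedadbeeddbcbebaacc')
  5 → (21, 'baacc')
  6 → (3, 'baeadedadbeeddbcbebaacc')
  7 → (17, 'bcbebaacc')
  8 → (19, 'bebaacc')
  9 → (12, 'beeddbcbebaacc')
  10 → (25, 'c')
  11 → (18, 'cbebaacc')
  12 → (24, 'cc')
  13 → (0, 'ccebaeadedadbeeddbcbebaacc')
  14 → (1, 'cebaeadedadbeeddbcbebaacc')
  15 → (9, 'dadbeeddbcbebaacc')
  16 → (16, 'dbcbebaacc')
  17 → (11, 'dbeeddbcbebaacc')
  18 → (15, 'ddbcbebaacc')
  19 → (7, 'dedadbeeddbcbebaacc')
  20 → (5, 'eadedadbeeddbcbebaacc')
  21 → (20, 'ebaacc')
  22 → (2, 'ebaeadedadbeeddbcbebaacc')
  23 → (8, 'edadbeeddbcbebaacc')
  24 → (14, 'eddbcbebaacc')
  25 → (13, 'eeddbcbebaacc')

SA = [22, 23, 10, 6, 4, 21, 3, 17, 19, 12, 25, 18, 24, 0, 1, 9, 16, 11, 15, 7, 5, 20, 2, 8, 14, 13]
i: (SA[i-1],SA[i]) lcp shared
  1: (22,23) 1 'a'
  2: (23,10) 1 'a'
  3: (10,6) 2 'ad'
  4: (6,4) 1 'a'
  5: (4,21) 0 ''
  6: (21,3) 2 'ba'
  7: (3,17) 1 'b'
  8: (17,19) 1 'b'
  9: (19,12) 2 'be'
  10: (12,25) 0 ''
  11: (25,18) 1 'c'
  12: (18,24) 1 'c'
  13: (24,0) 2 'cc'
  14: (0,1) 1 'c'
  15: (1,9) 0 ''
  16: (9,16) 1 'd'
  17: (16,11) 2 'db'
  18: (11,15) 1 'd'
  19: (15,7) 1 'd'
  20: (7,5) 0 ''
  21: (5,20) 1 'e'
  22: (20,2) 3 'eba'
  23: (2,8) 1 'e'
  24: (8,14) 2 'ed'
  25: (14,13) 1 'e'

n(n+1)/2 = 26·27/2 = 351
Σ LCP = 0 + 1 + 1 + 2 + 1 + 0 + 2 + 1 + 1 + 2 + 0 + 1 + 1 + 2 + 1 + 0 + 1 + 2 + 1 + 1 + 0 + 1 + 3 + 1 + 2 + 1 = 29
distinct = 351 − 29 = 322

322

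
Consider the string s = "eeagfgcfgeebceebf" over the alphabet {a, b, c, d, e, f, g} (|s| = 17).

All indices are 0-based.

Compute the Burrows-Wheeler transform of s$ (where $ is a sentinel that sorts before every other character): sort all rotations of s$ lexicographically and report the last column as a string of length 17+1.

rank  rotation            last
    0  $eeagfgcfgeebceebf  f
    1  agfgcfgeebceebf$ee  e
    2  bceebf$eeagfgcfgee  e
    3  bf$eeagfgcfgeebcee  e
    4  ceebf$eeagfgcfgeeb  b
    5  cfgeebceebf$eeagfg  g
    6  eagfgcfgeebceebf$e  e
    7  ebceebf$eeagfgcfge  e
    8  ebf$eeagfgcfgeebce  e
    9  eeagfgcfgeebceebf$  $
   10  eebceebf$eeagfgcfg  g
   11  eebf$eeagfgcfgeebc  c
   12  f$eeagfgcfgeebceeb  b
   13  fgcfgeebceebf$eeag  g
   14  fgeebceebf$eeagfgc  c
   15  gcfgeebceebf$eeagf  f
   16  geebceebf$eeagfgcf  f
   17  gfgcfgeebceebf$eea  a

feeebgeee$gcbgcffa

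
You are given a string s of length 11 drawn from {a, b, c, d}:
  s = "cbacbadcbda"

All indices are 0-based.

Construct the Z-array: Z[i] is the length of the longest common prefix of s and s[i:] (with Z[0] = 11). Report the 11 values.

[11, 0, 0, 3, 0, 0, 0, 2, 0, 0, 0]

Z[0]=11
i=1: i≥r, start 0; Z[1]=0
i=2: i≥r, start 0; Z[2]=0
i=3: i≥r, start 0; Z[3]=3 extend→box=[3,6)
i=4: min(r-i=2, Z[1]=0)=0; Z[4]=0
i=5: min(r-i=1, Z[2]=0)=0; Z[5]=0
i=6: i≥r, start 0; Z[6]=0
i=7: i≥r, start 0; Z[7]=2 extend→box=[7,9)
i=8: min(r-i=1, Z[1]=0)=0; Z[8]=0
i=9: i≥r, start 0; Z[9]=0
i=10: i≥r, start 0; Z[10]=0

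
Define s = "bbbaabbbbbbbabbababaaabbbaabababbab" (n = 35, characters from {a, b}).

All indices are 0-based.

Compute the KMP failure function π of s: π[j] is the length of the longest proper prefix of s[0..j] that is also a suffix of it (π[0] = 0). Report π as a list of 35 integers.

[0, 1, 2, 0, 0, 1, 2, 3, 3, 3, 3, 3, 4, 1, 2, 0, 1, 0, 1, 0, 0, 0, 1, 2, 3, 4, 5, 6, 0, 1, 0, 1, 2, 0, 1]

π[0] = 0
j=1 s[j]='b': π[1]=1 (border 'b')
j=2 s[j]='b': π[2]=2 (border 'bb')
j=3 s[j]='a': k: 2→1→0; π[3]=0 (border '')
j=4 s[j]='a': π[4]=0 (border '')
j=5 s[j]='b': π[5]=1 (border 'b')
j=6 s[j]='b': π[6]=2 (border 'bb')
j=7 s[j]='b': π[7]=3 (border 'bbb')
j=8 s[j]='b': k: 3→2; π[8]=3 (border 'bbb')
j=9 s[j]='b': k: 3→2; π[9]=3 (border 'bbb')
j=10 s[j]='b': k: 3→2; π[10]=3 (border 'bbb')
j=11 s[j]='b': k: 3→2; π[11]=3 (border 'bbb')
j=12 s[j]='a': π[12]=4 (border 'bbba')
j=13 s[j]='b': k: 4→0; π[13]=1 (border 'b')
j=14 s[j]='b': π[14]=2 (border 'bb')
j=15 s[j]='a': k: 2→1→0; π[15]=0 (border '')
j=16 s[j]='b': π[16]=1 (border 'b')
j=17 s[j]='a': k: 1→0; π[17]=0 (border '')
j=18 s[j]='b': π[18]=1 (border 'b')
j=19 s[j]='a': k: 1→0; π[19]=0 (border '')
j=20 s[j]='a': π[20]=0 (border '')
j=21 s[j]='a': π[21]=0 (border '')
j=22 s[j]='b': π[22]=1 (border 'b')
j=23 s[j]='b': π[23]=2 (border 'bb')
j=24 s[j]='b': π[24]=3 (border 'bbb')
j=25 s[j]='a': π[25]=4 (border 'bbba')
j=26 s[j]='a': π[26]=5 (border 'bbbaa')
j=27 s[j]='b': π[27]=6 (border 'bbbaab')
j=28 s[j]='a': k: 6→1→0; π[28]=0 (border '')
j=29 s[j]='b': π[29]=1 (border 'b')
j=30 s[j]='a': k: 1→0; π[30]=0 (border '')
j=31 s[j]='b': π[31]=1 (border 'b')
j=32 s[j]='b': π[32]=2 (border 'bb')
j=33 s[j]='a': k: 2→1→0; π[33]=0 (border '')
j=34 s[j]='b': π[34]=1 (border 'b')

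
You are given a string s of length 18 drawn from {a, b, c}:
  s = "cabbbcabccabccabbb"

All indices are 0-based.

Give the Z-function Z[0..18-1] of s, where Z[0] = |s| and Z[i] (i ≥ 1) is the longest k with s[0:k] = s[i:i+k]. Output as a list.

Z[0]=18
i=1: i≥r, start 0; Z[1]=0
i=2: i≥r, start 0; Z[2]=0
i=3: i≥r, start 0; Z[3]=0
i=4: i≥r, start 0; Z[4]=0
i=5: i≥r, start 0; Z[5]=3 grow→box=[5,8)
i=6: min(r-i=2, Z[1]=0)=0; Z[6]=0
i=7: min(r-i=1, Z[2]=0)=0; Z[7]=0
i=8: i≥r, start 0; Z[8]=1 grow→box=[8,9)
i=9: i≥r, start 0; Z[9]=3 grow→box=[9,12)
i=10: min(r-i=2, Z[1]=0)=0; Z[10]=0
i=11: min(r-i=1, Z[2]=0)=0; Z[11]=0
i=12: i≥r, start 0; Z[12]=1 grow→box=[12,13)
i=13: i≥r, start 0; Z[13]=5 grow→box=[13,18)
i=14: min(r-i=4, Z[1]=0)=0; Z[14]=0
i=15: min(r-i=3, Z[2]=0)=0; Z[15]=0
i=16: min(r-i=2, Z[3]=0)=0; Z[16]=0
i=17: min(r-i=1, Z[4]=0)=0; Z[17]=0

[18, 0, 0, 0, 0, 3, 0, 0, 1, 3, 0, 0, 1, 5, 0, 0, 0, 0]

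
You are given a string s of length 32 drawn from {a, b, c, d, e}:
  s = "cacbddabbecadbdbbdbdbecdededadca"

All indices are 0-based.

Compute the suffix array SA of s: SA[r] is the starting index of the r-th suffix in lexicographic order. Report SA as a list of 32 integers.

rank | idx | suffix
   0 |  31 | a
   1 |   6 | abbecadbdbbdbdbecdededadca
   2 |   1 | acbddabbecadbdbbdbdbecdededadca
   3 |  11 | adbdbbdbdbecdededadca
   4 |  28 | adca
   5 |  15 | bbdbdbecdededadca
   6 |   7 | bbecadbdbbdbdbecdededadca
   7 |  13 | bdbbdbdbecdededadca
   8 |  16 | bdbdbecdededadca
   9 |  18 | bdbecdededadca
  10 |   3 | bddabbecadbdbbdbdbecdededadca
  11 |   8 | becadbdbbdbdbecdededadca
  12 |  20 | becdededadca
  13 |  30 | ca
  14 |   0 | cacbddabbecadbdbbdbdbecdededadca
  15 |  10 | cadbdbbdbdbecdededadca
  16 |   2 | cbddabbecadbdbbdbdbecdededadca
  17 |  22 | cdededadca
  18 |   5 | dabbecadbdbbdbdbecdededadca
  19 |  27 | dadca
  20 |  14 | dbbdbdbecdededadca
  21 |  12 | dbdbbdbdbecdededadca
  22 |  17 | dbdbecdededadca
  23 |  19 | dbecdededadca
  24 |  29 | dca
  25 |   4 | ddabbecadbdbbdbdbecdededadca
  26 |  25 | dedadca
  27 |  23 | dededadca
  28 |   9 | ecadbdbbdbdbecdededadca
  29 |  21 | ecdededadca
  30 |  26 | edadca
  31 |  24 | ededadca

[31, 6, 1, 11, 28, 15, 7, 13, 16, 18, 3, 8, 20, 30, 0, 10, 2, 22, 5, 27, 14, 12, 17, 19, 29, 4, 25, 23, 9, 21, 26, 24]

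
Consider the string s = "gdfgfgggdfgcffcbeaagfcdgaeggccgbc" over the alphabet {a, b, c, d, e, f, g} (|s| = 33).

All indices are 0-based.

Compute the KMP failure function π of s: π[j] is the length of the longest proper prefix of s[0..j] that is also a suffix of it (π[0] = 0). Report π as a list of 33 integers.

[0, 0, 0, 1, 0, 1, 1, 1, 2, 3, 4, 0, 0, 0, 0, 0, 0, 0, 0, 1, 0, 0, 0, 1, 0, 0, 1, 1, 0, 0, 1, 0, 0]

π[0] = 0
j=1 s[j]='d': π[1]=0 (border '')
j=2 s[j]='f': π[2]=0 (border '')
j=3 s[j]='g': π[3]=1 (border 'g')
j=4 s[j]='f': k: 1→0; π[4]=0 (border '')
j=5 s[j]='g': π[5]=1 (border 'g')
j=6 s[j]='g': k: 1→0; π[6]=1 (border 'g')
j=7 s[j]='g': k: 1→0; π[7]=1 (border 'g')
j=8 s[j]='d': π[8]=2 (border 'gd')
j=9 s[j]='f': π[9]=3 (border 'gdf')
j=10 s[j]='g': π[10]=4 (border 'gdfg')
j=11 s[j]='c': k: 4→1→0; π[11]=0 (border '')
j=12 s[j]='f': π[12]=0 (border '')
j=13 s[j]='f': π[13]=0 (border '')
j=14 s[j]='c': π[14]=0 (border '')
j=15 s[j]='b': π[15]=0 (border '')
j=16 s[j]='e': π[16]=0 (border '')
j=17 s[j]='a': π[17]=0 (border '')
j=18 s[j]='a': π[18]=0 (border '')
j=19 s[j]='g': π[19]=1 (border 'g')
j=20 s[j]='f': k: 1→0; π[20]=0 (border '')
j=21 s[j]='c': π[21]=0 (border '')
j=22 s[j]='d': π[22]=0 (border '')
j=23 s[j]='g': π[23]=1 (border 'g')
j=24 s[j]='a': k: 1→0; π[24]=0 (border '')
j=25 s[j]='e': π[25]=0 (border '')
j=26 s[j]='g': π[26]=1 (border 'g')
j=27 s[j]='g': k: 1→0; π[27]=1 (border 'g')
j=28 s[j]='c': k: 1→0; π[28]=0 (border '')
j=29 s[j]='c': π[29]=0 (border '')
j=30 s[j]='g': π[30]=1 (border 'g')
j=31 s[j]='b': k: 1→0; π[31]=0 (border '')
j=32 s[j]='c': π[32]=0 (border '')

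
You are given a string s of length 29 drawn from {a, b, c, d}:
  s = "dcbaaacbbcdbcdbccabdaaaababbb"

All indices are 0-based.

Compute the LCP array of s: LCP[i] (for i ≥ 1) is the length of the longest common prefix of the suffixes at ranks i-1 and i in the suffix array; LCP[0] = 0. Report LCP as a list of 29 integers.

rank→(start, suffix):
  0 → (20, 'aaaababbb')
  1 → (21, 'aaababbb')
  2 → (3, 'aaacbbcdbcdbccabdaaaababbb')
  3 → (22, 'aababbb')
  4 → (4, 'aacbbcdbcdbccabdaaaababbb')
  5 → (23, 'ababbb')
  6 → (25, 'abbb')
  7 → (17, 'abdaaaababbb')
  8 → (5, 'acbbcdbcdbccabdaaaababbb')
  9 → (28, 'b')
  10 → (2, 'baaacbbcdbcdbccabdaaaababbb')
  11 → (24, 'babbb')
  12 → (27, 'bb')
  13 → (26, 'bbb')
  14 → (7, 'bbcdbcdbccabdaaaababbb')
  15 → (14, 'bccabdaaaababbb')
  16 → (11, 'bcdbccabdaaaababbb')
  17 → (8, 'bcdbcdbccabdaaaababbb')
  18 → (18, 'bdaaaababbb')
  19 → (16, 'cabdaaaababbb')
  20 → (1, 'cbaaacbbcdbcdbccabdaaaababbb')
  21 → (6, 'cbbcdbcdbccabdaaaababbb')
  22 → (15, 'ccabdaaaababbb')
  23 → (12, 'cdbccabdaaaababbb')
  24 → (9, 'cdbcdbccabdaaaababbb')
  25 → (19, 'daaaababbb')
  26 → (13, 'dbccabdaaaababbb')
  27 → (10, 'dbcdbccabdaaaababbb')
  28 → (0, 'dcbaaacbbcdbcdbccabdaaaababbb')

SA = [20, 21, 3, 22, 4, 23, 25, 17, 5, 28, 2, 24, 27, 26, 7, 14, 11, 8, 18, 16, 1, 6, 15, 12, 9, 19, 13, 10, 0]
rank  pair      lcp
   1  s[20:],s[21:]  3  'aaa'
   2  s[21:],s[3:]  3  'aaa'
   3  s[3:],s[22:]  2  'aa'
   4  s[22:],s[4:]  2  'aa'
   5  s[4:],s[23:]  1  'a'
   6  s[23:],s[25:]  2  'ab'
   7  s[25:],s[17:]  2  'ab'
   8  s[17:],s[5:]  1  'a'
   9  s[5:],s[28:]  0  ''
  10  s[28:],s[2:]  1  'b'
  11  s[2:],s[24:]  2  'ba'
  12  s[24:],s[27:]  1  'b'
  13  s[27:],s[26:]  2  'bb'
  14  s[26:],s[7:]  2  'bb'
  15  s[7:],s[14:]  1  'b'
  16  s[14:],s[11:]  2  'bc'
  17  s[11:],s[8:]  5  'bcdbc'
  18  s[8:],s[18:]  1  'b'
  19  s[18:],s[16:]  0  ''
  20  s[16:],s[1:]  1  'c'
  21  s[1:],s[6:]  2  'cb'
  22  s[6:],s[15:]  1  'c'
  23  s[15:],s[12:]  1  'c'
  24  s[12:],s[9:]  4  'cdbc'
  25  s[9:],s[19:]  0  ''
  26  s[19:],s[13:]  1  'd'
  27  s[13:],s[10:]  3  'dbc'
  28  s[10:],s[0:]  1  'd'

[0, 3, 3, 2, 2, 1, 2, 2, 1, 0, 1, 2, 1, 2, 2, 1, 2, 5, 1, 0, 1, 2, 1, 1, 4, 0, 1, 3, 1]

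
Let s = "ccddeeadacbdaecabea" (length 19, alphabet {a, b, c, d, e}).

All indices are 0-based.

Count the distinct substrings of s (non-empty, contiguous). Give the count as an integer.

174

sorted suffixes:
  #0 SA[0]=18  'a'
  #1 SA[1]=15  'abea'
  #2 SA[2]=8  'acbdaecabea'
  #3 SA[3]=6  'adacbdaecabea'
  #4 SA[4]=12  'aecabea'
  #5 SA[5]=10  'bdaecabea'
  #6 SA[6]=16  'bea'
  #7 SA[7]=14  'cabea'
  #8 SA[8]=9  'cbdaecabea'
  #9 SA[9]=0  'ccddeeadacbdaecabea'
  #10 SA[10]=1  'cddeeadacbdaecabea'
  #11 SA[11]=7  'dacbdaecabea'
  #12 SA[12]=11  'daecabea'
  #13 SA[13]=2  'ddeeadacbdaecabea'
  #14 SA[14]=3  'deeadacbdaecabea'
  #15 SA[15]=17  'ea'
  #16 SA[16]=5  'eadacbdaecabea'
  #17 SA[17]=13  'ecabea'
  #18 SA[18]=4  'eeadacbdaecabea'

SA = [18, 15, 8, 6, 12, 10, 16, 14, 9, 0, 1, 7, 11, 2, 3, 17, 5, 13, 4]
rank  pair      lcp
   1  s[18:],s[15:]  1  'a'
   2  s[15:],s[8:]  1  'a'
   3  s[8:],s[6:]  1  'a'
   4  s[6:],s[12:]  1  'a'
   5  s[12:],s[10:]  0  ''
   6  s[10:],s[16:]  1  'b'
   7  s[16:],s[14:]  0  ''
   8  s[14:],s[9:]  1  'c'
   9  s[9:],s[0:]  1  'c'
  10  s[0:],s[1:]  1  'c'
  11  s[1:],s[7:]  0  ''
  12  s[7:],s[11:]  2  'da'
  13  s[11:],s[2:]  1  'd'
  14  s[2:],s[3:]  1  'd'
  15  s[3:],s[17:]  0  ''
  16  s[17:],s[5:]  2  'ea'
  17  s[5:],s[13:]  1  'e'
  18  s[13:],s[4:]  1  'e'

n(n+1)/2 = 19·20/2 = 190
Σ LCP = 0 + 1 + 1 + 1 + 1 + 0 + 1 + 0 + 1 + 1 + 1 + 0 + 2 + 1 + 1 + 0 + 2 + 1 + 1 = 16
distinct = 190 − 16 = 174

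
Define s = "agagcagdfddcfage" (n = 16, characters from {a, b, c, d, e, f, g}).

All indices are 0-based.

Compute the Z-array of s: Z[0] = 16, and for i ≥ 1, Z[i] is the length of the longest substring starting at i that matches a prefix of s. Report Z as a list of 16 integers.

Z[0]=16
i=1: outside box; Z[1]=0
i=2: outside box; Z[2]=2 scan→box=[2,4)
i=3: min(r-i=1, Z[1]=0)=0; Z[3]=0
i=4: outside box; Z[4]=0
i=5: outside box; Z[5]=2 scan→box=[5,7)
i=6: min(r-i=1, Z[1]=0)=0; Z[6]=0
i=7: outside box; Z[7]=0
i=8: outside box; Z[8]=0
i=9: outside box; Z[9]=0
i=10: outside box; Z[10]=0
i=11: outside box; Z[11]=0
i=12: outside box; Z[12]=0
i=13: outside box; Z[13]=2 scan→box=[13,15)
i=14: min(r-i=1, Z[1]=0)=0; Z[14]=0
i=15: outside box; Z[15]=0

[16, 0, 2, 0, 0, 2, 0, 0, 0, 0, 0, 0, 0, 2, 0, 0]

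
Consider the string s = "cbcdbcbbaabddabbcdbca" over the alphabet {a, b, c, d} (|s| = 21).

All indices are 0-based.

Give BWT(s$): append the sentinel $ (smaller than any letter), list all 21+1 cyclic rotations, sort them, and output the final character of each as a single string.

acbdabcaddbcabb$bbdccb

rank  rotation                last
    0  $cbcdbcbbaabddabbcdbca  a
    1  a$cbcdbcbbaabddabbcdbc  c
    2  aabddabbcdbca$cbcdbcbb  b
    3  abbcdbca$cbcdbcbbaabdd  d
    4  abddabbcdbca$cbcdbcbba  a
    5  baabddabbcdbca$cbcdbcb  b
    6  bbaabddabbcdbca$cbcdbc  c
    7  bbcdbca$cbcdbcbbaabdda  a
    8  bca$cbcdbcbbaabddabbcd  d
    9  bcbbaabddabbcdbca$cbcd  d
   10  bcdbca$cbcdbcbbaabddab  b
   11  bcdbcbbaabddabbcdbca$c  c
   12  bddabbcdbca$cbcdbcbbaa  a
   13  ca$cbcdbcbbaabddabbcdb  b
   14  cbbaabddabbcdbca$cbcdb  b
   15  cbcdbcbbaabddabbcdbca$  $
   16  cdbca$cbcdbcbbaabddabb  b
   17  cdbcbbaabddabbcdbca$cb  b
   18  dabbcdbca$cbcdbcbbaabd  d
   19  dbca$cbcdbcbbaabddabbc  c
   20  dbcbbaabddabbcdbca$cbc  c
   21  ddabbcdbca$cbcdbcbbaab  b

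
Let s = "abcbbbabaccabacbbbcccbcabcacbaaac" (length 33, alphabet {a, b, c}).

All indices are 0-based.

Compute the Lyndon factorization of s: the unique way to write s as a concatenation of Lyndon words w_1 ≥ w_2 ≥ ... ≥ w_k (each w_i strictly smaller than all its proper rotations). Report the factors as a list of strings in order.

emit factor 1: 'abcbbb' (i=0, period=6)
emit factor 2: 'abacc' (i=6, period=5)
emit factor 3: 'abacbbbcccbcabcacb' (i=11, period=18)
emit factor 4: 'aaac' (i=29, period=4)

["abcbbb", "abacc", "abacbbbcccbcabcacb", "aaac"]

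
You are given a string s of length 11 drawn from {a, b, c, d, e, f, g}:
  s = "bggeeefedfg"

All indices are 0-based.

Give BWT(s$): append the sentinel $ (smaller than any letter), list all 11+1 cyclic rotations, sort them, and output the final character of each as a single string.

g$efgeeedfgb

rank  rotation      last
    0  $bggeeefedfg  g
    1  bggeeefedfg$  $
    2  dfg$bggeeefe  e
    3  edfg$bggeeef  f
    4  eeefedfg$bgg  g
    5  eefedfg$bgge  e
    6  efedfg$bggee  e
    7  fedfg$bggeee  e
    8  fg$bggeeefed  d
    9  g$bggeeefedf  f
   10  geeefedfg$bg  g
   11  ggeeefedfg$b  b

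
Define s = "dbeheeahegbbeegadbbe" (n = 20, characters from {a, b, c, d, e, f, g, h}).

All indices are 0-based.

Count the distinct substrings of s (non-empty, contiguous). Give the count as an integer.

sorted suffixes:
  #0 SA[0]=15  'adbbe'
  #1 SA[1]=6  'ahegbbeegadbbe'
  #2 SA[2]=17  'bbe'
  #3 SA[3]=10  'bbeegadbbe'
  #4 SA[4]=18  'be'
  #5 SA[5]=11  'beegadbbe'
  #6 SA[6]=1  'beheeahegbbeegadbbe'
  #7 SA[7]=16  'dbbe'
  #8 SA[8]=0  'dbeheeahegbbeegadbbe'
  #9 SA[9]=19  'e'
  #10 SA[10]=5  'eahegbbeegadbbe'
  #11 SA[11]=4  'eeahegbbeegadbbe'
  #12 SA[12]=12  'eegadbbe'
  #13 SA[13]=13  'egadbbe'
  #14 SA[14]=8  'egbbeegadbbe'
  #15 SA[15]=2  'eheeahegbbeegadbbe'
  #16 SA[16]=14  'gadbbe'
  #17 SA[17]=9  'gbbeegadbbe'
  #18 SA[18]=3  'heeahegbbeegadbbe'
  #19 SA[19]=7  'hegbbeegadbbe'

SA = [15, 6, 17, 10, 18, 11, 1, 16, 0, 19, 5, 4, 12, 13, 8, 2, 14, 9, 3, 7]
rank  pair      lcp
   1  s[15:],s[6:]  1  'a'
   2  s[6:],s[17:]  0  ''
   3  s[17:],s[10:]  3  'bbe'
   4  s[10:],s[18:]  1  'b'
   5  s[18:],s[11:]  2  'be'
   6  s[11:],s[1:]  2  'be'
   7  s[1:],s[16:]  0  ''
   8  s[16:],s[0:]  2  'db'
   9  s[0:],s[19:]  0  ''
  10  s[19:],s[5:]  1  'e'
  11  s[5:],s[4:]  1  'e'
  12  s[4:],s[12:]  2  'ee'
  13  s[12:],s[13:]  1  'e'
  14  s[13:],s[8:]  2  'eg'
  15  s[8:],s[2:]  1  'e'
  16  s[2:],s[14:]  0  ''
  17  s[14:],s[9:]  1  'g'
  18  s[9:],s[3:]  0  ''
  19  s[3:],s[7:]  2  'he'

n(n+1)/2 = 20·21/2 = 210
Σ LCP = 0 + 1 + 0 + 3 + 1 + 2 + 2 + 0 + 2 + 0 + 1 + 1 + 2 + 1 + 2 + 1 + 0 + 1 + 0 + 2 = 22
distinct = 210 − 22 = 188

188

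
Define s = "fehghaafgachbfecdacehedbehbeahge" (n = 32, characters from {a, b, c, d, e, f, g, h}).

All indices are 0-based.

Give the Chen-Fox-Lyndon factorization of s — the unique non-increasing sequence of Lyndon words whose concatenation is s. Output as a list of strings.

emit factor 1: 'f' (i=0, period=1)
emit factor 2: 'ehgh' (i=1, period=4)
emit factor 3: 'aafgachbfecdacehedbehbeahge' (i=5, period=27)

["f", "ehgh", "aafgachbfecdacehedbehbeahge"]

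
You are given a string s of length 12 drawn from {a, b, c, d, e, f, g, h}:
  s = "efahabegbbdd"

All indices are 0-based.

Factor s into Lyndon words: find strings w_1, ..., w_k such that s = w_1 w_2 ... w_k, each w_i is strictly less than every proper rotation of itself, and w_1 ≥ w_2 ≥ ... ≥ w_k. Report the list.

["ef", "ah", "abegbbdd"]

emit factor 1: 'ef' (i=0, period=2)
emit factor 2: 'ah' (i=2, period=2)
emit factor 3: 'abegbbdd' (i=4, period=8)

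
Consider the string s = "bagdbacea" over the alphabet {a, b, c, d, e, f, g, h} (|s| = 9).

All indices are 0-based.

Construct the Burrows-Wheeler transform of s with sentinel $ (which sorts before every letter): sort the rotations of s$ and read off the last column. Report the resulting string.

aebbd$agca

rank  rotation    last
    0  $bagdbacea  a
    1  a$bagdbace  e
    2  acea$bagdb  b
    3  agdbacea$b  b
    4  bacea$bagd  d
    5  bagdbacea$  $
    6  cea$bagdba  a
    7  dbacea$bag  g
    8  ea$bagdbac  c
    9  gdbacea$ba  a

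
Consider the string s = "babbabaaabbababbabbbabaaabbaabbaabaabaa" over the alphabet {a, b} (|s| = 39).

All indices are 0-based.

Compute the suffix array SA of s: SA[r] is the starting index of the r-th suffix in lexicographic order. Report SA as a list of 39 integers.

[38, 37, 22, 6, 34, 31, 27, 23, 7, 35, 20, 4, 32, 11, 28, 24, 1, 8, 13, 16, 36, 21, 5, 33, 30, 26, 19, 3, 10, 0, 12, 15, 29, 25, 18, 2, 9, 14, 17]

sorted suffixes:
  #0 SA[0]=38  'a'
  #1 SA[1]=37  'aa'
  #2 SA[2]=22  'aaabbaabbaabaabaa'
  #3 SA[3]=6  'aaabbababbabbbabaaabbaabbaabaabaa'
  #4 SA[4]=34  'aabaa'
  #5 SA[5]=31  'aabaabaa'
  #6 SA[6]=27  'aabbaabaabaa'
  #7 SA[7]=23  'aabbaabbaabaabaa'
  #8 SA[8]=7  'aabbababbabbbabaaabbaabbaabaabaa'
  #9 SA[9]=35  'abaa'
  #10 SA[10]=20  'abaaabbaabbaabaabaa'
  #11 SA[11]=4  'abaaabbababbabbbabaaabbaabbaabaabaa'
  #12 SA[12]=32  'abaabaa'
  #13 SA[13]=11  'ababbabbbabaaabbaabbaabaabaa'
  #14 SA[14]=28  'abbaabaabaa'
  #15 SA[15]=24  'abbaabbaabaabaa'
  #16 SA[16]=1  'abbabaaabbababbabbbabaaabbaabbaabaabaa'
  #17 SA[17]=8  'abbababbabbbabaaabbaabbaabaabaa'
  #18 SA[18]=13  'abbabbbabaaabbaabbaabaabaa'
  #19 SA[19]=16  'abbbabaaabbaabbaabaabaa'
  #20 SA[20]=36  'baa'
  #21 SA[21]=21  'baaabbaabbaabaabaa'
  #22 SA[22]=5  'baaabbababbabbbabaaabbaabbaabaabaa'
  #23 SA[23]=33  'baabaa'
  #24 SA[24]=30  'baabaabaa'
  #25 SA[25]=26  'baabbaabaabaa'
  #26 SA[26]=19  'babaaabbaabbaabaabaa'
  #27 SA[27]=3  'babaaabbababbabbbabaaabbaabbaabaabaa'
  #28 SA[28]=10  'bababbabbbabaaabbaabbaabaabaa'
  #29 SA[29]=0  'babbabaaabbababbabbbabaaabbaabbaabaabaa'
  #30 SA[30]=12  'babbabbbabaaabbaabbaabaabaa'
  #31 SA[31]=15  'babbbabaaabbaabbaabaabaa'
  #32 SA[32]=29  'bbaabaabaa'
  #33 SA[33]=25  'bbaabbaabaabaa'
  #34 SA[34]=18  'bbabaaabbaabbaabaabaa'
  #35 SA[35]=2  'bbabaaabbababbabbbabaaabbaabbaabaabaa'
  #36 SA[36]=9  'bbababbabbbabaaabbaabbaabaabaa'
  #37 SA[37]=14  'bbabbbabaaabbaabbaabaabaa'
  #38 SA[38]=17  'bbbabaaabbaabbaabaabaa'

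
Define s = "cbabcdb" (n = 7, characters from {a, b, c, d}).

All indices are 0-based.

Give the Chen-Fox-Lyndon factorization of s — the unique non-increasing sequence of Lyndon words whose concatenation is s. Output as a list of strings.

emit factor 1: 'c' (i=0, period=1)
emit factor 2: 'b' (i=1, period=1)
emit factor 3: 'abcdb' (i=2, period=5)

["c", "b", "abcdb"]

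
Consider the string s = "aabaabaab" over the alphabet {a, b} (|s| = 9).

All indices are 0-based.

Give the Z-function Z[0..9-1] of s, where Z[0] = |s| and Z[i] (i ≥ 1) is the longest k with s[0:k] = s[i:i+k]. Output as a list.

[9, 1, 0, 6, 1, 0, 3, 1, 0]

Z[0]=9
i=1: i≥r, start 0; Z[1]=1 grow→box=[1,2)
i=2: i≥r, start 0; Z[2]=0
i=3: i≥r, start 0; Z[3]=6 grow→box=[3,9)
i=4: min(r-i=5, Z[1]=1)=1; Z[4]=1
i=5: min(r-i=4, Z[2]=0)=0; Z[5]=0
i=6: min(r-i=3, Z[3]=6)=3; Z[6]=3
i=7: min(r-i=2, Z[4]=1)=1; Z[7]=1
i=8: min(r-i=1, Z[5]=0)=0; Z[8]=0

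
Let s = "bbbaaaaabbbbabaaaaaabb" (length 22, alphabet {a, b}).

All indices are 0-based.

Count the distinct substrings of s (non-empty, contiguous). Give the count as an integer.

sorted suffixes:
  #0 SA[0]=14  'aaaaaabb'
  #1 SA[1]=15  'aaaaabb'
  #2 SA[2]=3  'aaaaabbbbabaaaaaabb'
  #3 SA[3]=16  'aaaabb'
  #4 SA[4]=4  'aaaabbbbabaaaaaabb'
  #5 SA[5]=17  'aaabb'
  #6 SA[6]=5  'aaabbbbabaaaaaabb'
  #7 SA[7]=18  'aabb'
  #8 SA[8]=6  'aabbbbabaaaaaabb'
  #9 SA[9]=12  'abaaaaaabb'
  #10 SA[10]=19  'abb'
  #11 SA[11]=7  'abbbbabaaaaaabb'
  #12 SA[12]=21  'b'
  #13 SA[13]=13  'baaaaaabb'
  #14 SA[14]=2  'baaaaabbbbabaaaaaabb'
  #15 SA[15]=11  'babaaaaaabb'
  #16 SA[16]=20  'bb'
  #17 SA[17]=1  'bbaaaaabbbbabaaaaaabb'
  #18 SA[18]=10  'bbabaaaaaabb'
  #19 SA[19]=0  'bbbaaaaabbbbabaaaaaabb'
  #20 SA[20]=9  'bbbabaaaaaabb'
  #21 SA[21]=8  'bbbbabaaaaaabb'

SA = [14, 15, 3, 16, 4, 17, 5, 18, 6, 12, 19, 7, 21, 13, 2, 11, 20, 1, 10, 0, 9, 8]
[i] adj suffixes → lcp
  [1] 14/15 → 5 ('aaaaa')
  [2] 15/3 → 7 ('aaaaabb')
  [3] 3/16 → 4 ('aaaa')
  [4] 16/4 → 6 ('aaaabb')
  [5] 4/17 → 3 ('aaa')
  [6] 17/5 → 5 ('aaabb')
  [7] 5/18 → 2 ('aa')
  [8] 18/6 → 4 ('aabb')
  [9] 6/12 → 1 ('a')
  [10] 12/19 → 2 ('ab')
  [11] 19/7 → 3 ('abb')
  [12] 7/21 → 0 ('')
  [13] 21/13 → 1 ('b')
  [14] 13/2 → 6 ('baaaaa')
  [15] 2/11 → 2 ('ba')
  [16] 11/20 → 1 ('b')
  [17] 20/1 → 2 ('bb')
  [18] 1/10 → 3 ('bba')
  [19] 10/0 → 2 ('bb')
  [20] 0/9 → 4 ('bbba')
  [21] 9/8 → 3 ('bbb')

n(n+1)/2 = 22·23/2 = 253
Σ LCP = 0 + 5 + 7 + 4 + 6 + 3 + 5 + 2 + 4 + 1 + 2 + 3 + 0 + 1 + 6 + 2 + 1 + 2 + 3 + 2 + 4 + 3 = 66
distinct = 253 − 66 = 187

187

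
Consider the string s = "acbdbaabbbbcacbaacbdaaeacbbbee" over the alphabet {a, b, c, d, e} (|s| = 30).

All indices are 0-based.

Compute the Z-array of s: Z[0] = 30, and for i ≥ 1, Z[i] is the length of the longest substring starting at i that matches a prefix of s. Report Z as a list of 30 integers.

Z[0]=30
i=1: outside box; Z[1]=0
i=2: outside box; Z[2]=0
i=3: outside box; Z[3]=0
i=4: outside box; Z[4]=0
i=5: outside box; Z[5]=1 grow→box=[5,6)
i=6: outside box; Z[6]=1 grow→box=[6,7)
i=7: outside box; Z[7]=0
i=8: outside box; Z[8]=0
i=9: outside box; Z[9]=0
i=10: outside box; Z[10]=0
i=11: outside box; Z[11]=0
i=12: outside box; Z[12]=3 grow→box=[12,15)
i=13: min(r-i=2, Z[1]=0)=0; Z[13]=0
i=14: min(r-i=1, Z[2]=0)=0; Z[14]=0
i=15: outside box; Z[15]=1 grow→box=[15,16)
i=16: outside box; Z[16]=4 grow→box=[16,20)
i=17: min(r-i=3, Z[1]=0)=0; Z[17]=0
i=18: min(r-i=2, Z[2]=0)=0; Z[18]=0
i=19: min(r-i=1, Z[3]=0)=0; Z[19]=0
i=20: outside box; Z[20]=1 grow→box=[20,21)
i=21: outside box; Z[21]=1 grow→box=[21,22)
i=22: outside box; Z[22]=0
i=23: outside box; Z[23]=3 grow→box=[23,26)
i=24: min(r-i=2, Z[1]=0)=0; Z[24]=0
i=25: min(r-i=1, Z[2]=0)=0; Z[25]=0
i=26: outside box; Z[26]=0
i=27: outside box; Z[27]=0
i=28: outside box; Z[28]=0
i=29: outside box; Z[29]=0

[30, 0, 0, 0, 0, 1, 1, 0, 0, 0, 0, 0, 3, 0, 0, 1, 4, 0, 0, 0, 1, 1, 0, 3, 0, 0, 0, 0, 0, 0]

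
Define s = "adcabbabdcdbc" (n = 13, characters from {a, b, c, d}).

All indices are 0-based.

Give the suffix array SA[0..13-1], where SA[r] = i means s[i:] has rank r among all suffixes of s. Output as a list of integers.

rank | idx | suffix
   0 |   3 | abbabdcdbc
   1 |   6 | abdcdbc
   2 |   0 | adcabbabdcdbc
   3 |   5 | babdcdbc
   4 |   4 | bbabdcdbc
   5 |  11 | bc
   6 |   7 | bdcdbc
   7 |  12 | c
   8 |   2 | cabbabdcdbc
   9 |   9 | cdbc
  10 |  10 | dbc
  11 |   1 | dcabbabdcdbc
  12 |   8 | dcdbc

[3, 6, 0, 5, 4, 11, 7, 12, 2, 9, 10, 1, 8]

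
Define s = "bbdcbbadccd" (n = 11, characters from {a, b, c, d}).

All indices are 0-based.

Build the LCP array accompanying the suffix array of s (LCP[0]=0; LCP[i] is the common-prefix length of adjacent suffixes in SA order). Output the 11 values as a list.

[0, 0, 1, 2, 1, 0, 1, 1, 0, 1, 2]

rank→(start, suffix):
  0 → (6, 'adccd')
  1 → (5, 'badccd')
  2 → (4, 'bbadccd')
  3 → (0, 'bbdcbbadccd')
  4 → (1, 'bdcbbadccd')
  5 → (3, 'cbbadccd')
  6 → (8, 'ccd')
  7 → (9, 'cd')
  8 → (10, 'd')
  9 → (2, 'dcbbadccd')
  10 → (7, 'dccd')

SA = [6, 5, 4, 0, 1, 3, 8, 9, 10, 2, 7]
rank  pair      lcp
   1  s[6:],s[5:]  0  ''
   2  s[5:],s[4:]  1  'b'
   3  s[4:],s[0:]  2  'bb'
   4  s[0:],s[1:]  1  'b'
   5  s[1:],s[3:]  0  ''
   6  s[3:],s[8:]  1  'c'
   7  s[8:],s[9:]  1  'c'
   8  s[9:],s[10:]  0  ''
   9  s[10:],s[2:]  1  'd'
  10  s[2:],s[7:]  2  'dc'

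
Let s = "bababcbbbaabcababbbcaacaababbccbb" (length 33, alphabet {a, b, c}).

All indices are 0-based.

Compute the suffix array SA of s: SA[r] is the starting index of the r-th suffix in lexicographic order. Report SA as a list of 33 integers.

[23, 9, 20, 13, 24, 1, 15, 26, 10, 3, 21, 32, 8, 0, 14, 25, 2, 31, 7, 6, 16, 17, 27, 18, 11, 4, 28, 22, 19, 12, 30, 5, 29]

rank | idx | suffix
   0 |  23 | aababbccbb
   1 |   9 | aabcababbbcaacaababbccbb
   2 |  20 | aacaababbccbb
   3 |  13 | ababbbcaacaababbccbb
   4 |  24 | ababbccbb
   5 |   1 | ababcbbbaabcababbbcaacaababbccbb
   6 |  15 | abbbcaacaababbccbb
   7 |  26 | abbccbb
   8 |  10 | abcababbbcaacaababbccbb
   9 |   3 | abcbbbaabcababbbcaacaababbccbb
  10 |  21 | acaababbccbb
  11 |  32 | b
  12 |   8 | baabcababbbcaacaababbccbb
  13 |   0 | bababcbbbaabcababbbcaacaababbccbb
  14 |  14 | babbbcaacaababbccbb
  15 |  25 | babbccbb
  16 |   2 | babcbbbaabcababbbcaacaababbccbb
  17 |  31 | bb
  18 |   7 | bbaabcababbbcaacaababbccbb
  19 |   6 | bbbaabcababbbcaacaababbccbb
  20 |  16 | bbbcaacaababbccbb
  21 |  17 | bbcaacaababbccbb
  22 |  27 | bbccbb
  23 |  18 | bcaacaababbccbb
  24 |  11 | bcababbbcaacaababbccbb
  25 |   4 | bcbbbaabcababbbcaacaababbccbb
  26 |  28 | bccbb
  27 |  22 | caababbccbb
  28 |  19 | caacaababbccbb
  29 |  12 | cababbbcaacaababbccbb
  30 |  30 | cbb
  31 |   5 | cbbbaabcababbbcaacaababbccbb
  32 |  29 | ccbb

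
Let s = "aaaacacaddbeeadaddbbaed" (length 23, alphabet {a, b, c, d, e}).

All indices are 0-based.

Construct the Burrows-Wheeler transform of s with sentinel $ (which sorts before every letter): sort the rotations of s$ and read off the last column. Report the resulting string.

rank  rotation                  last
    0  $aaaacacaddbeeadaddbbaed  d
    1  aaaacacaddbeeadaddbbaed$  $
    2  aaacacaddbeeadaddbbaed$a  a
    3  aacacaddbeeadaddbbaed$aa  a
    4  acacaddbeeadaddbbaed$aaa  a
    5  acaddbeeadaddbbaed$aaaac  c
    6  adaddbbaed$aaaacacaddbee  e
    7  addbbaed$aaaacacaddbeead  d
    8  addbeeadaddbbaed$aaaacac  c
    9  aed$aaaacacaddbeeadaddbb  b
   10  baed$aaaacacaddbeeadaddb  b
   11  bbaed$aaaacacaddbeeadadd  d
   12  beeadaddbbaed$aaaacacadd  d
   13  cacaddbeeadaddbbaed$aaaa  a
   14  caddbeeadaddbbaed$aaaaca  a
   15  d$aaaacacaddbeeadaddbbae  e
   16  daddbbaed$aaaacacaddbeea  a
   17  dbbaed$aaaacacaddbeeadad  d
   18  dbeeadaddbbaed$aaaacacad  d
   19  ddbbaed$aaaacacaddbeeada  a
   20  ddbeeadaddbbaed$aaaacaca  a
   21  eadaddbbaed$aaaacacaddbe  e
   22  ed$aaaacacaddbeeadaddbba  a
   23  eeadaddbbaed$aaaacacaddb  b

d$aaacedcbbddaaeaddaaeab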